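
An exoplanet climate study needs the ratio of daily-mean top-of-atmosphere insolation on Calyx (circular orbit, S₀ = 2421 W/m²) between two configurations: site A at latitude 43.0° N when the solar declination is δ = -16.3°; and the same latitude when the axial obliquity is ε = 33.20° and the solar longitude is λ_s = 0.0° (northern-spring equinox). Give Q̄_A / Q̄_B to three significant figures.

— Configuration A (φ=+43.0°):
cos H₀ = −tan(+43.0°) tan(-16.300°) = 0.2727, H₀ = 1.2946 rad.
Bracket: H₀ sin φ sin δ + cos φ cos δ sin H₀ = 1.2946×0.68200×-0.28067 + 0.73135×0.95981×0.96210 = -0.247808 + 0.675353 = 0.427545.
Q̄ = (S₀/π) × [bracket] = (2421/π) × 0.427545 = 329.48 W/m².
— Configuration B (φ=+43.0°):
Solar declination: sin δ = sin ε · sin λ_s = sin 33.20° × sin 0.0° = 0.00000, so δ = +0.000°.
cos H₀ = −tan(+43.0°) tan(+0.000°) = -0.0000, H₀ = 1.5708 rad.
Bracket: H₀ sin φ sin δ + cos φ cos δ sin H₀ = 1.5708×0.68200×0.00000 + 0.73135×1.00000×1.00000 = 0.000000 + 0.731350 = 0.731350.
Q̄ = (S₀/π) × [bracket] = (2421/π) × 0.731350 = 563.60 W/m².
Ratio Q̄_A / Q̄_B = 329.48 / 563.60 = 0.5846.

Q̄_A / Q̄_B ≈ 0.585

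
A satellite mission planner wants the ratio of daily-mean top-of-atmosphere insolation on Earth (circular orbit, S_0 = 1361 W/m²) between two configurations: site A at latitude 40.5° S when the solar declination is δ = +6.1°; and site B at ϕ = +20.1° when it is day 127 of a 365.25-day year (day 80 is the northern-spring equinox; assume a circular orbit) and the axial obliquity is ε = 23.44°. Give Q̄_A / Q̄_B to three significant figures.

Q̄_A / Q̄_B ≈ 0.614

— Configuration A (ϕ=-40.5°):
cos h₀ = −tan(-40.5°) tan(+6.100°) = 0.0913, h₀ = 1.4794 rad.
Bracket: h₀ sin ϕ sin δ + cos ϕ cos δ sin h₀ = 1.4794×-0.64945×0.10626 + 0.76041×0.99434×0.99583 = -0.102094 + 0.752953 = 0.650859.
Q̄ = (S_0/π) × [bracket] = (1361/π) × 0.650859 = 281.96 W/m².
— Configuration B (ϕ=+20.1°):
Solar longitude: L_s = 360° × (127 − 80)/365.25 = 46.324°.
sin δ = sin 23.44° × sin 46.324° = 0.28771, so δ = +16.721°.
cos h₀ = −tan(+20.1°) tan(+16.721°) = -0.1099, h₀ = 1.6810 rad.
Bracket: h₀ sin ϕ sin δ + cos ϕ cos δ sin h₀ = 1.6810×0.34366×0.28771 + 0.93909×0.95772×0.99394 = 0.166208 + 0.893935 = 1.060143.
Q̄ = (S_0/π) × [bracket] = (1361/π) × 1.060143 = 459.27 W/m².
Ratio Q̄_A / Q̄_B = 281.96 / 459.27 = 0.6139.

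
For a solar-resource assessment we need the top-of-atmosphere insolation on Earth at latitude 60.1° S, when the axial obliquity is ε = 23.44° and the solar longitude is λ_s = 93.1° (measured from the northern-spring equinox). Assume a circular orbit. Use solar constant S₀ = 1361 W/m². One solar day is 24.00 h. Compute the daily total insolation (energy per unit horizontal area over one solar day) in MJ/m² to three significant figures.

2.01 MJ/m²

Solar declination: sin δ = sin ε · sin λ_s = sin 23.44° × sin 93.1° = 0.39721, so δ = +23.404°.
cos H₀ = −tan(-60.1°) tan(+23.404°) = 0.7527, H₀ = 0.7187 rad.
Bracket: H₀ sin φ sin δ + cos φ cos δ sin H₀ = 0.7187×-0.86690×0.39721 + 0.49849×0.91773×0.65838 = -0.247478 + 0.301195 = 0.053717.
Q̄ = (S₀/π) × [bracket] = (1361/π) × 0.053717 = 23.271 W/m².
Daily total = Q̄ × 24.00 h × 3600 s/h = 23.271 × 24.00 × 3600 / 10⁶ = 2.011 MJ/m².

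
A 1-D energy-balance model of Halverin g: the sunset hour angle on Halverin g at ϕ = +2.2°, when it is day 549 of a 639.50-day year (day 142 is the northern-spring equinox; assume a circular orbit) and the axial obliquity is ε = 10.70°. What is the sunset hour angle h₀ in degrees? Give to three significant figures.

h₀ = 89.7°

Solar longitude: L_s = 360° × (549 − 142)/639.50 = 229.116°.
sin δ = sin 10.70° × sin 229.116° = -0.14037, so δ = -8.069°.
cos h₀ = −tan ϕ · tan δ = −tan(+2.2°) × tan(-8.069°) = 0.0054, so h₀ = 1.5653 rad = 89.69°.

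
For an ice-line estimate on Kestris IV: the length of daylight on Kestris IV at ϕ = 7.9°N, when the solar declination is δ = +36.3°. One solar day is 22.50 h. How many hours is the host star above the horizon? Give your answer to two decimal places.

cos h₀ = −tan ϕ · tan δ = −tan(+7.9°) × tan(+36.300°) = -0.1019, so h₀ = 1.6729 rad = 95.85°.
Daylight = 2h₀/(2π) × 22.50 h = (1.6729/π) × 22.50 = 11.98 h.

11.98 h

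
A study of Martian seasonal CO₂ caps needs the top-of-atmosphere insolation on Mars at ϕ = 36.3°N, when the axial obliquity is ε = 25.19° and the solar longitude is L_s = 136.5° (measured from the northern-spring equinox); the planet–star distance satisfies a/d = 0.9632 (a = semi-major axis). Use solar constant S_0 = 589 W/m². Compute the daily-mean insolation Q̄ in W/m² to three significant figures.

Q̄ ≈ 185 W/m²

Solar declination: sin δ = sin ε · sin L_s = sin 25.19° × sin 136.5° = 0.29298, so δ = +17.036°.
cos h₀ = −tan(+36.3°) tan(+17.036°) = -0.2251, h₀ = 1.7978 rad.
Bracket: h₀ sin ϕ sin δ + cos ϕ cos δ sin h₀ = 1.7978×0.59201×0.29298 + 0.80593×0.95612×0.97434 = 0.311823 + 0.750793 = 1.062616.
Inverse-square distance factor (a/d)² = 0.9632² = 0.927754.
Q̄ = (S_0/π) × 0.927754 × [bracket] = (589/π) × 0.927754 × 1.062616 = 184.8 W/m².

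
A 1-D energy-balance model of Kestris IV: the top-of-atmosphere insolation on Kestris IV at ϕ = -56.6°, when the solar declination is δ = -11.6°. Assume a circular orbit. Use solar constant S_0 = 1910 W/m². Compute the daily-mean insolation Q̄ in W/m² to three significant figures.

cos h₀ = −tan(-56.6°) tan(-11.600°) = -0.3113, h₀ = 1.8874 rad.
Bracket: h₀ sin ϕ sin δ + cos ϕ cos δ sin h₀ = 1.8874×-0.83485×-0.20108 + 0.55048×0.97958×0.95031 = 0.316841 + 0.512444 = 0.829285.
Q̄ = (S_0/π) × [bracket] = (1910/π) × 0.829285 = 504.2 W/m².

Q̄ ≈ 504 W/m²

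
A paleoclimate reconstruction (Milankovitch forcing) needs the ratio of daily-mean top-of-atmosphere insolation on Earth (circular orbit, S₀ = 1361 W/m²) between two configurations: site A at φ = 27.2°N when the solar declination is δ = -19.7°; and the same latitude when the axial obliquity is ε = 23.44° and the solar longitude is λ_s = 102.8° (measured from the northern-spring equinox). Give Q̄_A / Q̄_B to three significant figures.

Q̄_A / Q̄_B ≈ 0.545

— Configuration A (φ=+27.2°):
cos H₀ = −tan(+27.2°) tan(-19.700°) = 0.1840, H₀ = 1.3857 rad.
Bracket: H₀ sin φ sin δ + cos φ cos δ sin H₀ = 1.3857×0.45710×-0.33710 + 0.88942×0.94147×0.98292 = -0.213520 + 0.823060 = 0.609540.
Q̄ = (S₀/π) × [bracket] = (1361/π) × 0.609540 = 264.06 W/m².
— Configuration B (φ=+27.2°):
Solar declination: sin δ = sin ε · sin λ_s = sin 23.44° × sin 102.8° = 0.38790, so δ = +22.824°.
cos H₀ = −tan(+27.2°) tan(+22.824°) = -0.2163, H₀ = 1.7888 rad.
Bracket: H₀ sin φ sin δ + cos φ cos δ sin H₀ = 1.7888×0.45710×0.38790 + 0.88942×0.92170×0.97633 = 0.317171 + 0.800374 = 1.117545.
Q̄ = (S₀/π) × [bracket] = (1361/π) × 1.117545 = 484.14 W/m².
Ratio Q̄_A / Q̄_B = 264.06 / 484.14 = 0.5454.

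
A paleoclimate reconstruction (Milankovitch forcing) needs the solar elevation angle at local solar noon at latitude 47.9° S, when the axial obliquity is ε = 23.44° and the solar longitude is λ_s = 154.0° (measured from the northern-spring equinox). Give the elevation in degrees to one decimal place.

32.1°

Solar declination: sin δ = sin ε · sin λ_s = sin 23.44° × sin 154.0° = 0.17438, so δ = +10.043°.
At local noon the hour angle is zero, so the zenith angle equals |φ − δ| = |-47.9° − (+10.043°)| = 57.943°.
Elevation = 90° − 57.943° = 32.1°.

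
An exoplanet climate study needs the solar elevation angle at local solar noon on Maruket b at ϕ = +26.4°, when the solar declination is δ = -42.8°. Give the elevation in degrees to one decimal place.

At local noon the hour angle is zero, so the zenith angle equals |ϕ − δ| = |+26.4° − (-42.800°)| = 69.200°.
Elevation = 90° − 69.200° = 20.8°.

20.8°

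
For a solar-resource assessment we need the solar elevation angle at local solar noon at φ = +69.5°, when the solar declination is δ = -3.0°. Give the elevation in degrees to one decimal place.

At local noon the hour angle is zero, so the zenith angle equals |φ − δ| = |+69.5° − (-3.000°)| = 72.500°.
Elevation = 90° − 72.500° = 17.5°.

17.5°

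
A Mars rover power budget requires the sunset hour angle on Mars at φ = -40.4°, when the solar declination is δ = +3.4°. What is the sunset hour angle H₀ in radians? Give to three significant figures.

H₀ = 1.52 rad

cos H₀ = −tan φ · tan δ = −tan(-40.4°) × tan(+3.400°) = 0.0506, so H₀ = 1.5202 rad = 87.10°.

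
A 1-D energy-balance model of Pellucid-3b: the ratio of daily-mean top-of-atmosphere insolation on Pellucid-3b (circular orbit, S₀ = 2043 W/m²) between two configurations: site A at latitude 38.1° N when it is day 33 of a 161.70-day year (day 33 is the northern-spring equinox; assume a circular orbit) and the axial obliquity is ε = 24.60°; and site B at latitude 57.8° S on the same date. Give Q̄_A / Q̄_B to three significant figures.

Q̄_A / Q̄_B ≈ 1.48

— Configuration A (φ=+38.1°):
Solar longitude: λ_s = 360° × (33 − 33)/161.70 = 0.000°.
sin δ = sin 24.60° × sin 0.000° = 0.00000, so δ = +0.000°.
cos H₀ = −tan(+38.1°) tan(+0.000°) = -0.0000, H₀ = 1.5708 rad.
Bracket: H₀ sin φ sin δ + cos φ cos δ sin H₀ = 1.5708×0.61704×0.00000 + 0.78694×1.00000×1.00000 = 0.000000 + 0.786940 = 0.786940.
Q̄ = (S₀/π) × [bracket] = (2043/π) × 0.786940 = 511.75 W/m².
— Configuration B (φ=-57.8°):
cos H₀ = −tan(-57.8°) tan(+0.000°) = 0.0000, H₀ = 1.5708 rad.
Bracket: H₀ sin φ sin δ + cos φ cos δ sin H₀ = 1.5708×-0.84619×0.00000 + 0.53288×1.00000×1.00000 = -0.000000 + 0.532880 = 0.532880.
Q̄ = (S₀/π) × [bracket] = (2043/π) × 0.532880 = 346.54 W/m².
Ratio Q̄_A / Q̄_B = 511.75 / 346.54 = 1.477.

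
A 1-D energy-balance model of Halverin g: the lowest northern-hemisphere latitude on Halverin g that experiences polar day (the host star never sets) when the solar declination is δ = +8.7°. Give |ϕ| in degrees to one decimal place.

|ϕ| = 81.3°

Polar day requires cos h₀ = −tan ϕ tan δ ≤ −1, i.e. tan ϕ tan δ ≥ 1.
The boundary is |tan ϕ| · |tan δ| = 1, so |ϕ| = 90° − |δ| = 90° − 8.7° = 81.3° in the northern hemisphere.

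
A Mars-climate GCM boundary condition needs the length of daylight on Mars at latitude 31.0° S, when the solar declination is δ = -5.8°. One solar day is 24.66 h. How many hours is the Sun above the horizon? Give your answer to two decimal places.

cos h₀ = −tan ϕ · tan δ = −tan(-31.0°) × tan(-5.800°) = -0.0610, so h₀ = 1.6319 rad = 93.50°.
Daylight = 2h₀/(2π) × 24.66 h = (1.6319/π) × 24.66 = 12.81 h.

12.81 h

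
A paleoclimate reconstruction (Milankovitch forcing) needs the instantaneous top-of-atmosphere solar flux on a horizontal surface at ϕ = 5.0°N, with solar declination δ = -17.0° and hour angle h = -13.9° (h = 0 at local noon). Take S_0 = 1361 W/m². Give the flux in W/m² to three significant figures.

1.22e+03 W/m²

cos θ_z = sin ϕ sin δ + cos ϕ cos δ cos h = -0.025482 + 0.924768 = 0.899286.
Flux = S_0 · cos θ_z = 1361 × 0.899286 = 1224 W/m².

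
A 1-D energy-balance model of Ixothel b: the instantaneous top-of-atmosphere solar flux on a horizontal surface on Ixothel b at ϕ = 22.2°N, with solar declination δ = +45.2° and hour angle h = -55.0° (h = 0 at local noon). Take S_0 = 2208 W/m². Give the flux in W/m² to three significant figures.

cos θ_z = sin ϕ sin δ + cos ϕ cos δ cos h = 0.268105 + 0.374201 = 0.642306.
Flux = S_0 · cos θ_z = 2208 × 0.642306 = 1418 W/m².

1.42e+03 W/m²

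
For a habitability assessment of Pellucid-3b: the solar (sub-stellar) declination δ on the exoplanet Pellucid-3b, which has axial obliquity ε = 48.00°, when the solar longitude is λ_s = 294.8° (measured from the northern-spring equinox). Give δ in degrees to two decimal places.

δ = -42.42°

sin δ = sin ε · sin λ_s = sin 48.00° × sin 294.8° = -0.674610.
δ = arcsin(-0.674610) = -42.42°.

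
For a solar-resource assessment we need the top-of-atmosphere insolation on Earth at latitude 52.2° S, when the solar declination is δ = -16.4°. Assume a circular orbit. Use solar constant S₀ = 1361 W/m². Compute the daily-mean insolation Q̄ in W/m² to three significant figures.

Q̄ ≈ 425 W/m²

cos H₀ = −tan(-52.2°) tan(-16.400°) = -0.3794, H₀ = 1.9600 rad.
Bracket: H₀ sin φ sin δ + cos φ cos δ sin H₀ = 1.9600×-0.79016×-0.28234 + 0.61291×0.95931×0.92522 = 0.437264 + 0.544002 = 0.981266.
Q̄ = (S₀/π) × [bracket] = (1361/π) × 0.981266 = 425.1 W/m².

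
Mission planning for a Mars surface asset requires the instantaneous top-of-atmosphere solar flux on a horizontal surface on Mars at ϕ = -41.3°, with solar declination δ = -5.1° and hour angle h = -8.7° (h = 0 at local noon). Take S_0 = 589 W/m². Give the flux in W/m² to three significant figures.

cos θ_z = sin ϕ sin δ + cos ϕ cos δ cos h = 0.058670 + 0.739680 = 0.798350.
Flux = S_0 · cos θ_z = 589 × 0.798350 = 470.2 W/m².

470 W/m²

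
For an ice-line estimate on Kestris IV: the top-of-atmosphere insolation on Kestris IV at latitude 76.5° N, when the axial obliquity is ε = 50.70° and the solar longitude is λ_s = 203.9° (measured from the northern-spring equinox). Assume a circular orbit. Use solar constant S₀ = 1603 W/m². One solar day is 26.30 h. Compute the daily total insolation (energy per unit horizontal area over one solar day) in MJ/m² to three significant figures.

Solar declination: sin δ = sin ε · sin λ_s = sin 50.70° × sin 203.9° = -0.31351, so δ = -18.271°.
cos H₀ = −tan(+76.5°) tan(-18.271°) = 1.3752 ≥ 1 ⇒ polar night, H₀ = 0 and Q̄ = 0.
Daily total = Q̄ × 26.30 h × 3600 s/h = 0.00 MJ/m².

0.00 MJ/m²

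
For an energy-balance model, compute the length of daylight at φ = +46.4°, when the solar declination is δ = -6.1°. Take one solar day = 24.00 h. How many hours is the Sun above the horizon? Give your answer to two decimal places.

11.14 h

cos H₀ = −tan φ · tan δ = −tan(+46.4°) × tan(-6.100°) = 0.1122, so H₀ = 1.4583 rad = 83.56°.
Daylight = 2H₀/(2π) × 24.00 h = (1.4583/π) × 24.00 = 11.14 h.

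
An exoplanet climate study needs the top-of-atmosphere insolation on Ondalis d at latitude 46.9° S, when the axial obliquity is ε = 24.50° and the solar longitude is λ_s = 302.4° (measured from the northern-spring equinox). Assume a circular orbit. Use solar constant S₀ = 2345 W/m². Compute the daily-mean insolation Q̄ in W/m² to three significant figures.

Q̄ ≈ 816 W/m²

Solar declination: sin δ = sin ε · sin λ_s = sin 24.50° × sin 302.4° = -0.35014, so δ = -20.496°.
cos H₀ = −tan(-46.9°) tan(-20.496°) = -0.3995, H₀ = 1.9817 rad.
Bracket: H₀ sin φ sin δ + cos φ cos δ sin H₀ = 1.9817×-0.73016×-0.35014 + 0.68327×0.93670×0.91675 = 0.506638 + 0.586737 = 1.093375.
Q̄ = (S₀/π) × [bracket] = (2345/π) × 1.093375 = 816.1 W/m².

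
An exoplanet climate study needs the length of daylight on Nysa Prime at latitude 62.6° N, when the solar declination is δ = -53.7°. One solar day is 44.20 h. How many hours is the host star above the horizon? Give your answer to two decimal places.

0.00 h

cos h₀ = −tan ϕ · tan δ = 2.6263 ≥ 1, so the host star never rises (polar night) and h₀ = 0.
Daylight = 2h₀/(2π) × 44.20 h = (0.0000/π) × 44.20 = 0.00 h.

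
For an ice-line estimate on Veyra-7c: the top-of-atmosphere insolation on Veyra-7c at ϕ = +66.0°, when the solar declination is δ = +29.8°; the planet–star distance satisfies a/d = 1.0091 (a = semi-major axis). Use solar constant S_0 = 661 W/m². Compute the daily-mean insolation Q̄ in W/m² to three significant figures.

Q̄ ≈ 306 W/m²

cos h₀ = −tan(+66.0°) tan(+29.800°) = -1.2863 ≤ −1 ⇒ polar day, h₀ = π.
Bracket: h₀ sin ϕ sin δ + cos ϕ cos δ sin h₀ = 3.1416×0.91355×0.49697 + 0.40674×0.86777×0.00000 = 1.426308 + 0.000000 = 1.426308.
Inverse-square distance factor (a/d)² = 1.0091² = 1.018283.
Q̄ = (S_0/π) × 1.018283 × [bracket] = (661/π) × 1.018283 × 1.426308 = 305.6 W/m².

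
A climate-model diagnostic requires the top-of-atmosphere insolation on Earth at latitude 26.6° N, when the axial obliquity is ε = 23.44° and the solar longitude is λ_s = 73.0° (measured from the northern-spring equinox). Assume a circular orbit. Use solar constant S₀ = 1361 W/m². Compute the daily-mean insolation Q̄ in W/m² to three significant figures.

Solar declination: sin δ = sin ε · sin λ_s = sin 23.44° × sin 73.0° = 0.38041, so δ = +22.359°.
cos H₀ = −tan(+26.6°) tan(+22.359°) = -0.2060, H₀ = 1.7783 rad.
Bracket: H₀ sin φ sin δ + cos φ cos δ sin H₀ = 1.7783×0.44776×0.38041 + 0.89415×0.92482×0.97856 = 0.302902 + 0.809198 = 1.112100.
Q̄ = (S₀/π) × [bracket] = (1361/π) × 1.112100 = 481.8 W/m².

Q̄ ≈ 482 W/m²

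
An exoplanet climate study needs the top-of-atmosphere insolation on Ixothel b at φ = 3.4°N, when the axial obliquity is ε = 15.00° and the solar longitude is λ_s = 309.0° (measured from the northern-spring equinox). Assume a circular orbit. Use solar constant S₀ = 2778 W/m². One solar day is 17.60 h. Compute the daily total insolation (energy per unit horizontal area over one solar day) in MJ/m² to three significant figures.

Solar declination: sin δ = sin ε · sin λ_s = sin 15.00° × sin 309.0° = -0.20114, so δ = -11.604°.
cos H₀ = −tan(+3.4°) tan(-11.604°) = 0.0122, H₀ = 1.5586 rad.
Bracket: H₀ sin φ sin δ + cos φ cos δ sin H₀ = 1.5586×0.05931×-0.20114 + 0.99824×0.97956×0.99993 = -0.018593 + 0.977768 = 0.959175.
Q̄ = (S₀/π) × [bracket] = (2778/π) × 0.959175 = 848.16 W/m².
Daily total = Q̄ × 17.60 h × 3600 s/h = 848.16 × 17.60 × 3600 / 10⁶ = 53.74 MJ/m².

53.7 MJ/m²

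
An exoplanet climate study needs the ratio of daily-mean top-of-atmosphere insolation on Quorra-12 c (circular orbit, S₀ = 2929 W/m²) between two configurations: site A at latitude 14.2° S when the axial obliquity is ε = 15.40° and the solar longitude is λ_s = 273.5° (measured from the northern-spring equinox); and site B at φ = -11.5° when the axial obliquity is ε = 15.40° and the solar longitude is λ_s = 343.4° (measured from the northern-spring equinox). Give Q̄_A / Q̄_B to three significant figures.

— Configuration A (φ=-14.2°):
Solar declination: sin δ = sin ε · sin λ_s = sin 15.40° × sin 273.5° = -0.26506, so δ = -15.371°.
cos H₀ = −tan(-14.2°) tan(-15.371°) = -0.0696, H₀ = 1.6404 rad.
Bracket: H₀ sin φ sin δ + cos φ cos δ sin H₀ = 1.6404×-0.24531×-0.26506 + 0.96945×0.96423×0.99758 = 0.106662 + 0.932511 = 1.039173.
Q̄ = (S₀/π) × [bracket] = (2929/π) × 1.039173 = 968.85 W/m².
— Configuration B (φ=-11.5°):
Solar declination: sin δ = sin ε · sin λ_s = sin 15.40° × sin 343.4° = -0.07587, so δ = -4.351°.
cos H₀ = −tan(-11.5°) tan(-4.351°) = -0.0155, H₀ = 1.5863 rad.
Bracket: H₀ sin φ sin δ + cos φ cos δ sin H₀ = 1.5863×-0.19937×-0.07587 + 0.97992×0.99712×0.99988 = 0.023995 + 0.976981 = 1.000976.
Q̄ = (S₀/π) × [bracket] = (2929/π) × 1.000976 = 933.24 W/m².
Ratio Q̄_A / Q̄_B = 968.85 / 933.24 = 1.038.

Q̄_A / Q̄_B ≈ 1.04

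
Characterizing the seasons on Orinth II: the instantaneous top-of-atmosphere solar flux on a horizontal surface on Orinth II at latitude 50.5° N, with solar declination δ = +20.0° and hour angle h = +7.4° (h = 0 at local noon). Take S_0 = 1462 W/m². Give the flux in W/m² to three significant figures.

cos θ_z = sin ϕ sin δ + cos ϕ cos δ cos h = 0.263911 + 0.592740 = 0.856651.
Flux = S_0 · cos θ_z = 1462 × 0.856651 = 1252 W/m².

1.25e+03 W/m²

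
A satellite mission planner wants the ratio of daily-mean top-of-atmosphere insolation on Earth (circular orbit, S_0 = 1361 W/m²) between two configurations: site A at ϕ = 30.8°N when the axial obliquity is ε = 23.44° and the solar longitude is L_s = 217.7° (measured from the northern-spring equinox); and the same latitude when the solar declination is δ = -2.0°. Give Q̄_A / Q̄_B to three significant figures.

Q̄_A / Q̄_B ≈ 0.779

— Configuration A (ϕ=+30.8°):
Solar declination: sin δ = sin ε · sin L_s = sin 23.44° × sin 217.7° = -0.24326, so δ = -14.079°.
cos h₀ = −tan(+30.8°) tan(-14.079°) = 0.1495, h₀ = 1.4207 rad.
Bracket: h₀ sin ϕ sin δ + cos ϕ cos δ sin h₀ = 1.4207×0.51204×-0.24326 + 0.85896×0.96996×0.98876 = -0.176961 + 0.823792 = 0.646831.
Q̄ = (S_0/π) × [bracket] = (1361/π) × 0.646831 = 280.22 W/m².
— Configuration B (ϕ=+30.8°):
cos h₀ = −tan(+30.8°) tan(-2.000°) = 0.0208, h₀ = 1.5500 rad.
Bracket: h₀ sin ϕ sin δ + cos ϕ cos δ sin h₀ = 1.5500×0.51204×-0.03490 + 0.85896×0.99939×0.99978 = -0.027699 + 0.858247 = 0.830548.
Q̄ = (S_0/π) × [bracket] = (1361/π) × 0.830548 = 359.81 W/m².
Ratio Q̄_A / Q̄_B = 280.22 / 359.81 = 0.7788.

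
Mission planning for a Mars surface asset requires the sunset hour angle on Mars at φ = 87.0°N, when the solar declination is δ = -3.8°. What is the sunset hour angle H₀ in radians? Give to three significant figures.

cos H₀ = −tan φ · tan δ = 1.2674 ≥ 1, so the Sun never rises (polar night) and H₀ = 0.

H₀ = 0.00 rad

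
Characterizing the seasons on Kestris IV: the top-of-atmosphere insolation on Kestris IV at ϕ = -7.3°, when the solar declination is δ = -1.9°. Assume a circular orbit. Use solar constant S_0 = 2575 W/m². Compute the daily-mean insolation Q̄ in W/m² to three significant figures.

Q̄ ≈ 818 W/m²

cos h₀ = −tan(-7.3°) tan(-1.900°) = -0.0042, h₀ = 1.5750 rad.
Bracket: h₀ sin ϕ sin δ + cos ϕ cos δ sin h₀ = 1.5750×-0.12706×-0.03316 + 0.99189×0.99945×0.99999 = 0.006636 + 0.991335 = 0.997971.
Q̄ = (S_0/π) × [bracket] = (2575/π) × 0.997971 = 818.0 W/m².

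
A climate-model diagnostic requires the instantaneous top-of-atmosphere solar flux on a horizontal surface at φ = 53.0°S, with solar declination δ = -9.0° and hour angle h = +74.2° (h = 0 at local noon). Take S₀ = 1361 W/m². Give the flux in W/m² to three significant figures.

390 W/m²

cos θ_z = sin φ sin δ + cos φ cos δ cos h = 0.124934 + 0.161845 = 0.286779.
Flux = S₀ · cos θ_z = 1361 × 0.286779 = 390.3 W/m².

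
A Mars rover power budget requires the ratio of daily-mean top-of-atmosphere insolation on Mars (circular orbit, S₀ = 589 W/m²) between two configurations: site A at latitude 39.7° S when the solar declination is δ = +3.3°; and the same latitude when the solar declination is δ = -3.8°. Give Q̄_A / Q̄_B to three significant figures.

Q̄_A / Q̄_B ≈ 0.851

— Configuration A (φ=-39.7°):
cos H₀ = −tan(-39.7°) tan(+3.300°) = 0.0479, H₀ = 1.5229 rad.
Bracket: H₀ sin φ sin δ + cos φ cos δ sin H₀ = 1.5229×-0.63877×0.05756 + 0.76940×0.99834×0.99885 = -0.055993 + 0.767239 = 0.711246.
Q̄ = (S₀/π) × [bracket] = (589/π) × 0.711246 = 133.35 W/m².
— Configuration B (φ=-39.7°):
cos H₀ = −tan(-39.7°) tan(-3.800°) = -0.0551, H₀ = 1.6260 rad.
Bracket: H₀ sin φ sin δ + cos φ cos δ sin H₀ = 1.6260×-0.63877×-0.06627 + 0.76940×0.99780×0.99848 = 0.068831 + 0.766540 = 0.835371.
Q̄ = (S₀/π) × [bracket] = (589/π) × 0.835371 = 156.62 W/m².
Ratio Q̄_A / Q̄_B = 133.35 / 156.62 = 0.8514.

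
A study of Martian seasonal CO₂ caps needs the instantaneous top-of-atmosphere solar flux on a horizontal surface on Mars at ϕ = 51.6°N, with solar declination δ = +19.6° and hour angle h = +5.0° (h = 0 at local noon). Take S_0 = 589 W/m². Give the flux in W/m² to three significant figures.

498 W/m²

cos θ_z = sin ϕ sin δ + cos ϕ cos δ cos h = 0.262891 + 0.582930 = 0.845821.
Flux = S_0 · cos θ_z = 589 × 0.845821 = 498.2 W/m².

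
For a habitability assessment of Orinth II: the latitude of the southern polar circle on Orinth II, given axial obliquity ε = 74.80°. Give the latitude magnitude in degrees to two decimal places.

The polar circle is the lowest latitude that experiences at least one full rotation of continuous darkness at the northern-summer solstice; it lies at |φ| = 90° − ε = 90° − 74.80° = 15.20°.

15.20°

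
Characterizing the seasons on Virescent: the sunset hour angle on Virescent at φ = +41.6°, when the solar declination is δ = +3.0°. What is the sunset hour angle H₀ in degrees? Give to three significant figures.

cos H₀ = −tan φ · tan δ = −tan(+41.6°) × tan(+3.000°) = -0.0465, so H₀ = 1.6173 rad = 92.67°.

H₀ = 92.7°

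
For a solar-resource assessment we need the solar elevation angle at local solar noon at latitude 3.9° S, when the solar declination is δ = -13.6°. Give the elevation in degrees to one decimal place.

At local noon the hour angle is zero, so the zenith angle equals |φ − δ| = |-3.9° − (-13.600°)| = 9.700°.
Elevation = 90° − 9.700° = 80.3°.

80.3°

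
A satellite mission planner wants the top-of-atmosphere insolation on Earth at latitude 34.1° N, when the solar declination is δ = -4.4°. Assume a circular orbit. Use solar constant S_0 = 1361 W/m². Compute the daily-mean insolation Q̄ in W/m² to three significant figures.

Q̄ ≈ 329 W/m²

cos h₀ = −tan(+34.1°) tan(-4.400°) = 0.0521, h₀ = 1.5187 rad.
Bracket: h₀ sin ϕ sin δ + cos ϕ cos δ sin h₀ = 1.5187×0.56064×-0.07672 + 0.82806×0.99705×0.99864 = -0.065323 + 0.824494 = 0.759171.
Q̄ = (S_0/π) × [bracket] = (1361/π) × 0.759171 = 328.9 W/m².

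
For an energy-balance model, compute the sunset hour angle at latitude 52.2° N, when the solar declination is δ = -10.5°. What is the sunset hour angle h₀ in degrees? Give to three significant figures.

h₀ = 76.2°

cos h₀ = −tan ϕ · tan δ = −tan(+52.2°) × tan(-10.500°) = 0.2389, so h₀ = 1.3295 rad = 76.18°.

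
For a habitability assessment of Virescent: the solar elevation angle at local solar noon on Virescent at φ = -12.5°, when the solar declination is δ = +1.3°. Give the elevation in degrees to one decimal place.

76.2°

At local noon the hour angle is zero, so the zenith angle equals |φ − δ| = |-12.5° − (+1.300°)| = 13.800°.
Elevation = 90° − 13.800° = 76.2°.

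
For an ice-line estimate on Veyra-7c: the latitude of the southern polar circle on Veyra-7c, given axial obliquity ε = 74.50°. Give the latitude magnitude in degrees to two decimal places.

15.50°

The polar circle is the lowest latitude that experiences at least one full rotation of continuous darkness at the northern-summer solstice; it lies at |ϕ| = 90° − ε = 90° − 74.50° = 15.50°.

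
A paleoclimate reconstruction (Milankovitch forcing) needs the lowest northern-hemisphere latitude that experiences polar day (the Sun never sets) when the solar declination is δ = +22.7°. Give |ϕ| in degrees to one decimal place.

Polar day requires cos h₀ = −tan ϕ tan δ ≤ −1, i.e. tan ϕ tan δ ≥ 1.
The boundary is |tan ϕ| · |tan δ| = 1, so |ϕ| = 90° − |δ| = 90° − 22.7° = 67.3° in the northern hemisphere.

|ϕ| = 67.3°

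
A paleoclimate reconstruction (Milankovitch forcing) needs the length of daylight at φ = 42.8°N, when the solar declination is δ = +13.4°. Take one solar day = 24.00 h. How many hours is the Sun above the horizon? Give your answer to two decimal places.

cos H₀ = −tan φ · tan δ = −tan(+42.8°) × tan(+13.400°) = -0.2206, so H₀ = 1.7932 rad = 102.74°.
Daylight = 2H₀/(2π) × 24.00 h = (1.7932/π) × 24.00 = 13.70 h.

13.70 h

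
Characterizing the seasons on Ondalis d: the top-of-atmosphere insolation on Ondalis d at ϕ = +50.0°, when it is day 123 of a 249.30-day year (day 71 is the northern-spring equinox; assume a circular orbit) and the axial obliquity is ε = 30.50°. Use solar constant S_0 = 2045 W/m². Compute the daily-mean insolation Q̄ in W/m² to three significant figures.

Q̄ ≈ 834 W/m²

Solar longitude: L_s = 360° × (123 − 71)/249.30 = 75.090°.
sin δ = sin 30.50° × sin 75.090° = 0.49045, so δ = +29.370°.
cos h₀ = −tan(+50.0°) tan(+29.370°) = -0.6707, h₀ = 2.3060 rad.
Bracket: h₀ sin ϕ sin δ + cos ϕ cos δ sin h₀ = 2.3060×0.76604×0.49045 + 0.64279×0.87147×0.74173 = 0.866374 + 0.415497 = 1.281871.
Q̄ = (S_0/π) × [bracket] = (2045/π) × 1.281871 = 834.4 W/m².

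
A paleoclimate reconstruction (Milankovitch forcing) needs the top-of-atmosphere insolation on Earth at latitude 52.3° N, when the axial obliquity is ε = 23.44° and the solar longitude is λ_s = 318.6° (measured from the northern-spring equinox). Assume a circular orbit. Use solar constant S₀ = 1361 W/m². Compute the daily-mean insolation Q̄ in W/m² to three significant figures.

Solar declination: sin δ = sin ε · sin λ_s = sin 23.44° × sin 318.6° = -0.26306, so δ = -15.252°.
cos H₀ = −tan(+52.3°) tan(-15.252°) = 0.3528, H₀ = 1.2102 rad.
Bracket: H₀ sin φ sin δ + cos φ cos δ sin H₀ = 1.2102×0.79122×-0.26306 + 0.61153×0.96478×0.93570 = -0.251889 + 0.552055 = 0.300166.
Q̄ = (S₀/π) × [bracket] = (1361/π) × 0.300166 = 130.0 W/m².

Q̄ ≈ 130 W/m²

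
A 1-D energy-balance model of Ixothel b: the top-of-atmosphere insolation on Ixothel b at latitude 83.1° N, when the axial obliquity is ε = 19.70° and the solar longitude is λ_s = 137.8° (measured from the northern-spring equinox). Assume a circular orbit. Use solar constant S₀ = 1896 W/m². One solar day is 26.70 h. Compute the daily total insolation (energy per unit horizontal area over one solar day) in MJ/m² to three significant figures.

Solar declination: sin δ = sin ε · sin λ_s = sin 19.70° × sin 137.8° = 0.22643, so δ = +13.087°.
cos H₀ = −tan(+83.1°) tan(+13.087°) = -1.9210 ≤ −1 ⇒ polar day, H₀ = π.
Bracket: H₀ sin φ sin δ + cos φ cos δ sin H₀ = 3.1416×0.99276×0.22643 + 0.12014×0.97403×0.00000 = 0.706202 + 0.000000 = 0.706202.
Q̄ = (S₀/π) × [bracket] = (1896/π) × 0.706202 = 426.20 W/m².
Daily total = Q̄ × 26.70 h × 3600 s/h = 426.20 × 26.70 × 3600 / 10⁶ = 40.97 MJ/m².

41.0 MJ/m²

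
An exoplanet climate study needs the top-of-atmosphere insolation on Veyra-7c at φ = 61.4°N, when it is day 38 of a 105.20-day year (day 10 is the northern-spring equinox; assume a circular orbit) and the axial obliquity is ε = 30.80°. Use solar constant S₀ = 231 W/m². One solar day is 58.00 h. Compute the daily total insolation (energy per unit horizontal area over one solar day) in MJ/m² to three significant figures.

21.6 MJ/m²

Solar longitude: λ_s = 360° × (38 − 10)/105.20 = 95.817°.
sin δ = sin 30.80° × sin 95.817° = 0.50941, so δ = +30.624°.
cos H₀ = −tan(+61.4°) tan(+30.624°) = -1.0857 ≤ −1 ⇒ polar day, H₀ = π.
Bracket: H₀ sin φ sin δ + cos φ cos δ sin H₀ = 3.1416×0.87798×0.50941 + 0.47869×0.86053×0.00000 = 1.405086 + 0.000000 = 1.405086.
Q̄ = (S₀/π) × [bracket] = (231/π) × 1.405086 = 103.32 W/m².
Daily total = Q̄ × 58.00 h × 3600 s/h = 103.32 × 58.00 × 3600 / 10⁶ = 21.57 MJ/m².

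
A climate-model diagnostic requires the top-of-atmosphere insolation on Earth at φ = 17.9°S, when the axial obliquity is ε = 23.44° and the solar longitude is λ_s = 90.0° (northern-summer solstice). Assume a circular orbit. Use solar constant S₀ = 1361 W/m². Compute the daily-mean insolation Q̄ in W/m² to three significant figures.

Solar declination: sin δ = sin ε · sin λ_s = sin 23.44° × sin 90.0° = 0.39779, so δ = +23.440°.
cos H₀ = −tan(-17.9°) tan(+23.440°) = 0.1400, H₀ = 1.4303 rad.
Bracket: H₀ sin φ sin δ + cos φ cos δ sin H₀ = 1.4303×-0.30736×0.39779 + 0.95159×0.91748×0.99015 = -0.174875 + 0.864465 = 0.689590.
Q̄ = (S₀/π) × [bracket] = (1361/π) × 0.689590 = 298.7 W/m².

Q̄ ≈ 299 W/m²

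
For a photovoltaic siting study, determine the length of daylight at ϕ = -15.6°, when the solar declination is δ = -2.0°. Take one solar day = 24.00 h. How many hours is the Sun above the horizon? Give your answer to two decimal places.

12.07 h

cos h₀ = −tan ϕ · tan δ = −tan(-15.6°) × tan(-2.000°) = -0.0098, so h₀ = 1.5805 rad = 90.56°.
Daylight = 2h₀/(2π) × 24.00 h = (1.5805/π) × 24.00 = 12.07 h.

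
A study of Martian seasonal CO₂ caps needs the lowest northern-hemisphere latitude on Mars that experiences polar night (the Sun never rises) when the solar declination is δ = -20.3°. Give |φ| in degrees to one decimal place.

Polar night requires cos H₀ = −tan φ tan δ ≥ 1, i.e. tan φ tan δ ≤ −1.
The boundary is |tan φ| · |tan δ| = 1, so |φ| = 90° − |δ| = 90° − 20.3° = 69.7° in the northern hemisphere.

|φ| = 69.7°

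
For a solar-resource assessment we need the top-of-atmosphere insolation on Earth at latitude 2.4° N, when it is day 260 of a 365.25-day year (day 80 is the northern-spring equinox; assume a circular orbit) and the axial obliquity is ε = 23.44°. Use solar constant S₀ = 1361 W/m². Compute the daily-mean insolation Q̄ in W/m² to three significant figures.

Q̄ ≈ 433 W/m²

Solar longitude: λ_s = 360° × (260 − 80)/365.25 = 177.413°.
sin δ = sin 23.44° × sin 177.413° = 0.01796, so δ = +1.029°.
cos H₀ = −tan(+2.4°) tan(+1.029°) = -0.0008, H₀ = 1.5715 rad.
Bracket: H₀ sin φ sin δ + cos φ cos δ sin H₀ = 1.5715×0.04188×0.01796 + 0.99912×0.99984×1.00000 = 0.001182 + 0.998960 = 1.000142.
Q̄ = (S₀/π) × [bracket] = (1361/π) × 1.000142 = 433.3 W/m².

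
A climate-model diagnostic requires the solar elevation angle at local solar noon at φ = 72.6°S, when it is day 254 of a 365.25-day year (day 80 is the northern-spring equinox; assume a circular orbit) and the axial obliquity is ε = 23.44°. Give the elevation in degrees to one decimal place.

14.0°

Solar longitude: λ_s = 360° × (254 − 80)/365.25 = 171.499°.
sin δ = sin 23.44° × sin 171.499° = 0.05880, so δ = +3.371°.
At local noon the hour angle is zero, so the zenith angle equals |φ − δ| = |-72.6° − (+3.371°)| = 75.971°.
Elevation = 90° − 75.971° = 14.0°.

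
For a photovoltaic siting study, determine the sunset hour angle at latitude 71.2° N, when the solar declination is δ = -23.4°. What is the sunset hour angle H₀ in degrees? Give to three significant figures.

cos H₀ = −tan φ · tan δ = 1.2712 ≥ 1, so the Sun never rises (polar night) and H₀ = 0.

H₀ = 0.00°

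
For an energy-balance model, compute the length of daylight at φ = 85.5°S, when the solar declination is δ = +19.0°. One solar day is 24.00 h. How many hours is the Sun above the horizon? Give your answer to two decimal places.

cos H₀ = −tan φ · tan δ = 4.3751 ≥ 1, so the Sun never rises (polar night) and H₀ = 0.
Daylight = 2H₀/(2π) × 24.00 h = (0.0000/π) × 24.00 = 0.00 h.

0.00 h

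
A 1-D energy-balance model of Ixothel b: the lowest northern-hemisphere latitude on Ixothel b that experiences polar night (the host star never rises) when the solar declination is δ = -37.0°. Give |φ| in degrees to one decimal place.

Polar night requires cos H₀ = −tan φ tan δ ≥ 1, i.e. tan φ tan δ ≤ −1.
The boundary is |tan φ| · |tan δ| = 1, so |φ| = 90° − |δ| = 90° − 37.0° = 53.0° in the northern hemisphere.

|φ| = 53.0°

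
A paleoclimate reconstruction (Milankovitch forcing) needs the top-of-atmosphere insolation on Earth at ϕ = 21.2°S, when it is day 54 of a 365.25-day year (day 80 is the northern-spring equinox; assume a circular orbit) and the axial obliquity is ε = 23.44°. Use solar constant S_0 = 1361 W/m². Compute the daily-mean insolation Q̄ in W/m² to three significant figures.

Solar longitude: L_s = 360° × (54 − 80)/365.25 = -25.626°, i.e. -25.626° + 360° = 334.374°.
sin δ = sin 23.44° × sin 334.374° = -0.17204, so δ = -9.907°.
cos h₀ = −tan(-21.2°) tan(-9.907°) = -0.0677, h₀ = 1.6386 rad.
Bracket: h₀ sin ϕ sin δ + cos ϕ cos δ sin h₀ = 1.6386×-0.36162×-0.17204 + 0.93232×0.98509×0.99770 = 0.101942 + 0.916307 = 1.018249.
Q̄ = (S_0/π) × [bracket] = (1361/π) × 1.018249 = 441.1 W/m².

Q̄ ≈ 441 W/m²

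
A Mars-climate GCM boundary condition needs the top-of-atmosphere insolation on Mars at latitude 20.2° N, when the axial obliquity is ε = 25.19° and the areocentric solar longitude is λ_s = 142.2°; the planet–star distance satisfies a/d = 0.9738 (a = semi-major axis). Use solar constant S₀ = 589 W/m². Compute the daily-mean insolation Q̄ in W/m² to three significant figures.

sin δ = sin 25.19° × sin 142.2° = 0.26087, so δ = +15.121°.
cos H₀ = −tan(+20.2°) tan(+15.121°) = -0.0994, H₀ = 1.6704 rad.
Bracket: H₀ sin φ sin δ + cos φ cos δ sin H₀ = 1.6704×0.34530×0.26087 + 0.93849×0.96537×0.99505 = 0.150467 + 0.901505 = 1.051972.
Inverse-square distance factor (a/d)² = 0.9738² = 0.948286.
Q̄ = (S₀/π) × 0.948286 × [bracket] = (589/π) × 0.948286 × 1.051972 = 187.0 W/m².

Q̄ ≈ 187 W/m²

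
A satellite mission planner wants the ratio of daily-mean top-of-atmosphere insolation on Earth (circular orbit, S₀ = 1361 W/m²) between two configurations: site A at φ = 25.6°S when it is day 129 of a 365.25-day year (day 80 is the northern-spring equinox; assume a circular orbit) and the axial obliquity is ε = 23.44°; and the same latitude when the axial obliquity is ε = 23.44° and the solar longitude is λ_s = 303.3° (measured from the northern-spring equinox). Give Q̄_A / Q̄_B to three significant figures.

Q̄_A / Q̄_B ≈ 0.615

— Configuration A (φ=-25.6°):
Solar longitude: λ_s = 360° × (129 − 80)/365.25 = 48.296°.
sin δ = sin 23.44° × sin 48.296° = 0.29698, so δ = +17.277°.
cos H₀ = −tan(-25.6°) tan(+17.277°) = 0.1490, H₀ = 1.4212 rad.
Bracket: H₀ sin φ sin δ + cos φ cos δ sin H₀ = 1.4212×-0.43209×0.29698 + 0.90183×0.95488×0.98884 = -0.182371 + 0.851529 = 0.669158.
Q̄ = (S₀/π) × [bracket] = (1361/π) × 0.669158 = 289.89 W/m².
— Configuration B (φ=-25.6°):
Solar declination: sin δ = sin ε · sin λ_s = sin 23.44° × sin 303.3° = -0.33247, so δ = -19.419°.
cos H₀ = −tan(-25.6°) tan(-19.419°) = -0.1689, H₀ = 1.7405 rad.
Bracket: H₀ sin φ sin δ + cos φ cos δ sin H₀ = 1.7405×-0.43209×-0.33247 + 0.90183×0.94311×0.98563 = 0.250035 + 0.838303 = 1.088338.
Q̄ = (S₀/π) × [bracket] = (1361/π) × 1.088338 = 471.49 W/m².
Ratio Q̄_A / Q̄_B = 289.89 / 471.49 = 0.6148.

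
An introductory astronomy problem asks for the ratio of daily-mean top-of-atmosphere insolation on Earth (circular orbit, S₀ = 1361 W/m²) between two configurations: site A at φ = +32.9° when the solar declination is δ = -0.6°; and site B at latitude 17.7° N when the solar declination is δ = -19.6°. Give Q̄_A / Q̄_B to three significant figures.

— Configuration A (φ=+32.9°):
cos H₀ = −tan(+32.9°) tan(-0.600°) = 0.0068, H₀ = 1.5640 rad.
Bracket: H₀ sin φ sin δ + cos φ cos δ sin H₀ = 1.5640×0.54317×-0.01047 + 0.83962×0.99995×0.99998 = -0.008894 + 0.839561 = 0.830667.
Q̄ = (S₀/π) × [bracket] = (1361/π) × 0.830667 = 359.86 W/m².
— Configuration B (φ=+17.7°):
cos H₀ = −tan(+17.7°) tan(-19.600°) = 0.1136, H₀ = 1.4569 rad.
Bracket: H₀ sin φ sin δ + cos φ cos δ sin H₀ = 1.4569×0.30403×-0.33545 + 0.95266×0.94206×0.99352 = -0.148585 + 0.891647 = 0.743062.
Q̄ = (S₀/π) × [bracket] = (1361/π) × 0.743062 = 321.91 W/m².
Ratio Q̄_A / Q̄_B = 359.86 / 321.91 = 1.118.

Q̄_A / Q̄_B ≈ 1.12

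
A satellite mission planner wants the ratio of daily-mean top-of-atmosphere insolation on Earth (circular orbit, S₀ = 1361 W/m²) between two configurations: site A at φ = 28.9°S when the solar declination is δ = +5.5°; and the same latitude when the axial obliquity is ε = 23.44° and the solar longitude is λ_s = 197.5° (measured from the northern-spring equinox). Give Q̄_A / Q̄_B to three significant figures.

— Configuration A (φ=-28.9°):
cos H₀ = −tan(-28.9°) tan(+5.500°) = 0.0532, H₀ = 1.5176 rad.
Bracket: H₀ sin φ sin δ + cos φ cos δ sin H₀ = 1.5176×-0.48328×0.09585 + 0.87546×0.99540×0.99859 = -0.070299 + 0.870204 = 0.799905.
Q̄ = (S₀/π) × [bracket] = (1361/π) × 0.799905 = 346.53 W/m².
— Configuration B (φ=-28.9°):
Solar declination: sin δ = sin ε · sin λ_s = sin 23.44° × sin 197.5° = -0.11962, so δ = -6.870°.
cos H₀ = −tan(-28.9°) tan(-6.870°) = -0.0665, H₀ = 1.6374 rad.
Bracket: H₀ sin φ sin δ + cos φ cos δ sin H₀ = 1.6374×-0.48328×-0.11962 + 0.87546×0.99282×0.99779 = 0.094658 + 0.867253 = 0.961911.
Q̄ = (S₀/π) × [bracket] = (1361/π) × 0.961911 = 416.72 W/m².
Ratio Q̄_A / Q̄_B = 346.53 / 416.72 = 0.8316.

Q̄_A / Q̄_B ≈ 0.832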